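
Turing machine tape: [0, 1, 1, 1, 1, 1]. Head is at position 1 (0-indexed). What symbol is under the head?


Tape: [0, 1, 1, 1, 1, 1]
Positions: 0 1 2 3 4 5
Values:    0 1 1 1 1 1
Head at position 1
tape[1] = 1

1


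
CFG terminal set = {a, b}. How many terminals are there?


Terminal symbols: a, b
Counting each: a (#1), b (#2)
Total = 2

2


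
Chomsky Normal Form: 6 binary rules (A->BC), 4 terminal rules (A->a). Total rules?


CNF allows two rule forms:
  A -> BC (binary): 6 rules
  A -> a (terminal): 4 rules
Total = 6 + 4 = 10

10


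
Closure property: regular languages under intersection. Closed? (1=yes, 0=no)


Regular languages are closed under:
- Union (DFA product construction)
- Intersection (DFA product construction)
- Complement (swap accept/reject states)
- Concatenation (NFA construction)
- Kleene star (NFA construction)
intersection is in this list
Therefore: closed

1


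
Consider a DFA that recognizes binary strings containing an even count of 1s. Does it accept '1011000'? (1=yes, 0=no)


DFA has 2 states: q_even (start, accept=yes) and q_odd
Processing string '1011000' character by character:
  Position 0: read '1', 1-count=1 -> q_odd
  Position 1: read '0', 1-count=1 -> q_odd (no change)
  Position 2: read '1', 1-count=2 -> q_even
  Position 3: read '1', 1-count=3 -> q_odd
  Position 4: read '0', 1-count=3 -> q_odd (no change)
  Position 5: read '0', 1-count=3 -> q_odd (no change)
  Position 6: read '0', 1-count=3 -> q_odd (no change)
Final state: q_odd, total 1s = 3 (odd); the DFA requires an even count -> reject

0


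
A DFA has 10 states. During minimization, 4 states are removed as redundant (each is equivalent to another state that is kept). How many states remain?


Original DFA: 10 states
Redundant states removed: 4
Minimized states = original - removed
= 10 - 4
= 6

6


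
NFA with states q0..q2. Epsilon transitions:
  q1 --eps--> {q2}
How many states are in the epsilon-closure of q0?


Starting from q0
Initialize closure = {q0}
q0 has no outgoing epsilon transitions -> nothing to add
Final closure: {q0}
Size = 1

1


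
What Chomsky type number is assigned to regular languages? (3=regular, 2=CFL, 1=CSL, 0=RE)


Chomsky hierarchy levels:
  Type 3: Regular (DFA/NFA/regex)
  Type 2: Context-free (PDA)
  Type 1: Context-sensitive
  Type 0: Recursively enumerable (TM)
'regular' corresponds to Type 3

3


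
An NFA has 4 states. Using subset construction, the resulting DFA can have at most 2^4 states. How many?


NFA has 4 states
Subset construction: each DFA state = subset of NFA states
Maximum subsets = 2^4
2^4 = 16

16


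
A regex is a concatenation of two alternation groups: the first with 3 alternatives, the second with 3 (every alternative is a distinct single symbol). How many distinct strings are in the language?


First group: 3 alternatives
Second group: 3 alternatives
Concatenation: each choice from group 1 pairs with each from group 2
Total = 3 x 3 = 9

9


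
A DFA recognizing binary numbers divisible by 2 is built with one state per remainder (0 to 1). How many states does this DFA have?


Divisibility by 2 is tracked via the remainder mod 2: 0, 1, ..., 1
The construction assigns one state to each remainder
Number of remainders = 2

2


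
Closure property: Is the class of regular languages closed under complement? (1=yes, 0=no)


Regular languages are closed under all standard operations:
- Union: Yes (product construction)
- Intersection: Yes (product construction)
- Complement: Yes (swap accept/reject)
- Concatenation: Yes (NFA construction)
Operation: complement -> Closed

1


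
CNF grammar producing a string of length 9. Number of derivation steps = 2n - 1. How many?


Chomsky Normal Form derivation:
String length n = 9
Each step either:
  - Splits a nonterminal into two (n-1 such steps)
  - Converts a nonterminal to terminal (n such steps)
Total = (n-1) + n = 2n - 1
= 2(9) - 1
= 18 - 1
= 17

17


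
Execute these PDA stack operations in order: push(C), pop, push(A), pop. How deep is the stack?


Tracing stack operations:
  push(C) -> stack = [C], depth=1
  pop -> removed C, stack = [], depth=0
  push(A) -> stack = [A], depth=1
  pop -> removed A, stack = [], depth=0
Final depth = 0

0


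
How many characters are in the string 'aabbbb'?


String: 'aabbbb'
Counting characters:
  'a' appears 2 time(s)
  'b' appears 4 time(s)
Total length = 2 + 4 = 6

6


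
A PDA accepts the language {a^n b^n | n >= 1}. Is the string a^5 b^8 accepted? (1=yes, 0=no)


Language requires equal numbers of a's and b's
PDA pushes for each 'a', pops for each 'b'
Number of a's = 5
Number of b's = 8
5 != 8 -> Reject

0


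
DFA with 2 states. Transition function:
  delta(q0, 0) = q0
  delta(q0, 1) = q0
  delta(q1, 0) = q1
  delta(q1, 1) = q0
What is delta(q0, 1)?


Looking up transition function:
delta(q0, 1) in the table
Row: q0, Column: 1
Result: q0

q0


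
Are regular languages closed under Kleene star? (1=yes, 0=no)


Regular languages are closed under:
- Union (DFA product construction)
- Intersection (DFA product construction)
- Complement (swap accept/reject states)
- Concatenation (NFA construction)
- Kleene star (NFA construction)
Kleene star is in this list
Therefore: closed

1


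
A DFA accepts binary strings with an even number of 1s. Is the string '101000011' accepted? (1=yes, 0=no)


DFA has 2 states: q_even (start, accept=yes) and q_odd
Processing string '101000011' character by character:
  Position 0: read '1', 1-count=1 -> q_odd
  Position 1: read '0', 1-count=1 -> q_odd (no change)
  Position 2: read '1', 1-count=2 -> q_even
  Position 3: read '0', 1-count=2 -> q_even (no change)
  Position 4: read '0', 1-count=2 -> q_even (no change)
  Position 5: read '0', 1-count=2 -> q_even (no change)
  Position 6: read '0', 1-count=2 -> q_even (no change)
  Position 7: read '1', 1-count=3 -> q_odd
  Position 8: read '1', 1-count=4 -> q_even
Final state: q_even, total 1s = 4 (even); the DFA requires an even count -> accept

1


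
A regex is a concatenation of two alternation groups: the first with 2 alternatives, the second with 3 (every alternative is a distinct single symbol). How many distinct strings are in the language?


First group: 2 alternatives
Second group: 3 alternatives
Concatenation: each choice from group 1 pairs with each from group 2
Total = 2 x 3 = 6

6


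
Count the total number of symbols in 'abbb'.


String: 'abbb'
Counting characters:
  'a' appears 1 time(s)
  'b' appears 3 time(s)
Total length = 1 + 3 = 4

4


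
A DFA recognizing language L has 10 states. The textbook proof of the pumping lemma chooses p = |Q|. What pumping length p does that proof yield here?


Pumping lemma for regular languages (standard proof):
Take p = |Q|, the number of DFA states.
Any string of length >= |Q| passes through |Q|+1 states while reading its first |Q| symbols,
so by pigeonhole some state repeats, giving the loop that can be pumped.
Here |Q| = 10
Therefore the proof uses p = 10

10


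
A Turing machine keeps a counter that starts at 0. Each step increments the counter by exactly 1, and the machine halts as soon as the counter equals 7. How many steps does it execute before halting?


Counter starts at 0. Counting sequence:
  Step 1: counter = 1
  Step 2: counter = 2
  Step 3: counter = 3
  Step 4: counter = 4
  Step 5: counter = 5
  Step 6: counter = 6
  Step 7: counter = 7
Counter reached 7 -> halt
Total steps = 7

7


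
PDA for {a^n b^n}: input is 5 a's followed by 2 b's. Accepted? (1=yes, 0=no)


Language requires equal numbers of a's and b's
PDA pushes for each 'a', pops for each 'b'
Number of a's = 5
Number of b's = 2
5 != 2 -> Reject

0


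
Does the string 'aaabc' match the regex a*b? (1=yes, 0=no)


Pattern: a*b
String: 'aaabc'
Pattern requires: zero or more 'a's followed by exactly one 'b'
Found 3 leading 'a's
Remaining: 'bc'
Remaining is not 'b' -> no match
Result: 0

0


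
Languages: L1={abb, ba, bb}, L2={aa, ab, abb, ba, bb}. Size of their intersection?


L1 = {abb, ba, bb}
L2 = {aa, ab, abb, ba, bb}
Checking each string in L1 against L2:
  'abb': in L2? Yes
  'ba': in L2? Yes
  'bb': in L2? Yes
Intersection = {abb, ba, bb}
|L1 ∩ L2| = 3

3


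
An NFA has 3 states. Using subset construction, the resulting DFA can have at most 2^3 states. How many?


NFA has 3 states
Subset construction: each DFA state = subset of NFA states
Maximum subsets = 2^3
2^3 = 8

8


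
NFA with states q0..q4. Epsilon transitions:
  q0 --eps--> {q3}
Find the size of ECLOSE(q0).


Starting from q0
Initialize closure = {q0}
Follow epsilon from q0 -> add q3
Final closure: {q0, q3}
Size = 2

2


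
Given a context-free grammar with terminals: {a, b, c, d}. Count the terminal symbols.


Terminal symbols: a, b, c, d
Counting each: a (#1), b (#2), c (#3), d (#4)
Total = 4

4


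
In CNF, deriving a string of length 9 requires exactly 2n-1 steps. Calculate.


Chomsky Normal Form derivation:
String length n = 9
Each step either:
  - Splits a nonterminal into two (n-1 such steps)
  - Converts a nonterminal to terminal (n such steps)
Total = (n-1) + n = 2n - 1
= 2(9) - 1
= 18 - 1
= 17

17


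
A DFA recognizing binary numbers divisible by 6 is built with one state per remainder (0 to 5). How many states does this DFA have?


Divisibility by 6 is tracked via the remainder mod 6: 0, 1, ..., 5
The construction assigns one state to each remainder
Number of remainders = 6

6


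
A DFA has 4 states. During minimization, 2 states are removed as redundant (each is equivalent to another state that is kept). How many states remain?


Original DFA: 4 states
Redundant states removed: 2
Minimized states = original - removed
= 4 - 2
= 2

2


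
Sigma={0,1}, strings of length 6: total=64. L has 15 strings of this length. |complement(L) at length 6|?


Alphabet: {0,1}
String length: 6
Total strings of length 6 = 2^6 = 64
Strings in L = 15
Complement = total - |L|
= 64 - 15
= 49

49


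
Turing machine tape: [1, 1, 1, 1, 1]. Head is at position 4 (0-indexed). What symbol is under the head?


Tape: [1, 1, 1, 1, 1]
Positions: 0 1 2 3 4
Values:    1 1 1 1 1
Head at position 4
tape[4] = 1

1


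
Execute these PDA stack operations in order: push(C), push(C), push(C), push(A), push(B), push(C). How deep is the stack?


Tracing stack operations:
  push(C) -> stack = [C], depth=1
  push(C) -> stack = [C,C], depth=2
  push(C) -> stack = [C,C,C], depth=3
  push(A) -> stack = [C,C,C,A], depth=4
  push(B) -> stack = [C,C,C,A,B], depth=5
  push(C) -> stack = [C,C,C,A,B,C], depth=6
Final depth = 6

6


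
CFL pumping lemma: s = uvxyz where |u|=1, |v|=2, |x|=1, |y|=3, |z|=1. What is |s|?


|s| = |u| + |v| + |x| + |y| + |z|
= 1 + 2 + 1 + 3 + 1
= 3 + 1 + 4
= 4 + 4
= 8

8


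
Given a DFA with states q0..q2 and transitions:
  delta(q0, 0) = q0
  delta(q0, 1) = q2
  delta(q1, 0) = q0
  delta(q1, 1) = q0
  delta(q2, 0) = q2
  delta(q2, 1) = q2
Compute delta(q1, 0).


Looking up transition function:
delta(q1, 0) in the table
Row: q1, Column: 0
Result: q0

q0


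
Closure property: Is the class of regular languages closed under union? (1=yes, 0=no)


Regular languages are closed under all standard operations:
- Union: Yes (product construction)
- Intersection: Yes (product construction)
- Complement: Yes (swap accept/reject)
- Concatenation: Yes (NFA construction)
Operation: union -> Closed

1


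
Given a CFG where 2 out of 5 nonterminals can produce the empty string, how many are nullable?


Nonterminals: {S, A, B, C, D}
A nonterminal is nullable if it can derive epsilon
Counting nullable nonterminals: 2
Total nullable = 2

2


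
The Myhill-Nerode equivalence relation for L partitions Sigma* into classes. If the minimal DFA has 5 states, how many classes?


Myhill-Nerode theorem:
Number of equivalence classes = number of states in minimal DFA
Minimal DFA states = 5
Therefore equivalence classes = 5

5


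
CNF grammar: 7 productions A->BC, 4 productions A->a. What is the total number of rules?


CNF allows two rule forms:
  A -> BC (binary): 7 rules
  A -> a (terminal): 4 rules
Total = 7 + 4 = 11

11


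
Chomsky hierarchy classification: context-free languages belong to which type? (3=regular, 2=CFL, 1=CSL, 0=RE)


Chomsky hierarchy levels:
  Type 3: Regular (DFA/NFA/regex)
  Type 2: Context-free (PDA)
  Type 1: Context-sensitive
  Type 0: Recursively enumerable (TM)
'context-free' corresponds to Type 2

2


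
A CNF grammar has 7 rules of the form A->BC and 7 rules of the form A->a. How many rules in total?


CNF allows two rule forms:
  A -> BC (binary): 7 rules
  A -> a (terminal): 7 rules
Total = 7 + 7 = 14

14


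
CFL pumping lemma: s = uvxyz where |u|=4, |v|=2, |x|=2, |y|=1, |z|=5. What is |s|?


|s| = |u| + |v| + |x| + |y| + |z|
= 4 + 2 + 2 + 1 + 5
= 6 + 2 + 6
= 8 + 6
= 14

14


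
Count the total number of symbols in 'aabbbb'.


String: 'aabbbb'
Counting characters:
  'a' appears 2 time(s)
  'b' appears 4 time(s)
Total length = 2 + 4 = 6

6


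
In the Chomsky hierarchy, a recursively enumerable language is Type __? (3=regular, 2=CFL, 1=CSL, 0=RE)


Chomsky hierarchy levels:
  Type 3: Regular (DFA/NFA/regex)
  Type 2: Context-free (PDA)
  Type 1: Context-sensitive
  Type 0: Recursively enumerable (TM)
'recursively enumerable' corresponds to Type 0

0


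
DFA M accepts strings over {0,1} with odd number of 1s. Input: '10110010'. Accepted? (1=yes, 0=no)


DFA has 2 states: q_even (start, accept=no) and q_odd
Processing string '10110010' character by character:
  Position 0: read '1', 1-count=1 -> q_odd
  Position 1: read '0', 1-count=1 -> q_odd (no change)
  Position 2: read '1', 1-count=2 -> q_even
  Position 3: read '1', 1-count=3 -> q_odd
  Position 4: read '0', 1-count=3 -> q_odd (no change)
  Position 5: read '0', 1-count=3 -> q_odd (no change)
  Position 6: read '1', 1-count=4 -> q_even
  Position 7: read '0', 1-count=4 -> q_even (no change)
Final state: q_even, total 1s = 4 (even); the DFA requires an odd count -> reject

0


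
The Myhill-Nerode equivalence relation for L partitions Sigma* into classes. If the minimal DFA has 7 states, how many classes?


Myhill-Nerode theorem:
Number of equivalence classes = number of states in minimal DFA
Minimal DFA states = 7
Therefore equivalence classes = 7

7


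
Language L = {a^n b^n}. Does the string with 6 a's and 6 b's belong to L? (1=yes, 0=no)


Language requires equal numbers of a's and b's
PDA pushes for each 'a', pops for each 'b'
Number of a's = 6
Number of b's = 6
6 == 6 -> Accept

1


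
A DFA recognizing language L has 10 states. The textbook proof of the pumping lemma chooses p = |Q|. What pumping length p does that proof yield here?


Pumping lemma for regular languages (standard proof):
Take p = |Q|, the number of DFA states.
Any string of length >= |Q| passes through |Q|+1 states while reading its first |Q| symbols,
so by pigeonhole some state repeats, giving the loop that can be pumped.
Here |Q| = 10
Therefore the proof uses p = 10

10


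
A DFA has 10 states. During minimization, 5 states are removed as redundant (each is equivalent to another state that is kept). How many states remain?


Original DFA: 10 states
Redundant states removed: 5
Minimized states = original - removed
= 10 - 5
= 5

5


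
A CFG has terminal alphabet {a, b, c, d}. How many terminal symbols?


Terminal symbols: a, b, c, d
Counting each: a (#1), b (#2), c (#3), d (#4)
Total = 4

4


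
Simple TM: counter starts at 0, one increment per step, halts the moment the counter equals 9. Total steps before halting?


Counter starts at 0. Counting sequence:
  Step 1: counter = 1
  Step 2: counter = 2
  Step 3: counter = 3
  Step 4: counter = 4
  Step 5: counter = 5
  Step 6: counter = 6
  ...
  Step 9: counter = 9
Counter reached 9 -> halt
Total steps = 9

9


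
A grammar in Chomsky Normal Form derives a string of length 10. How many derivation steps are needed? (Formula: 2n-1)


Chomsky Normal Form derivation:
String length n = 10
Each step either:
  - Splits a nonterminal into two (n-1 such steps)
  - Converts a nonterminal to terminal (n such steps)
Total = (n-1) + n = 2n - 1
= 2(10) - 1
= 20 - 1
= 19

19


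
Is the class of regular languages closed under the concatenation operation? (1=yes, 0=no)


Regular languages are closed under:
- Union (DFA product construction)
- Intersection (DFA product construction)
- Complement (swap accept/reject states)
- Concatenation (NFA construction)
- Kleene star (NFA construction)
concatenation is in this list
Therefore: closed

1


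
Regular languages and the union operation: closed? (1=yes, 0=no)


Regular languages are closed under all standard operations:
- Union: Yes (product construction)
- Intersection: Yes (product construction)
- Complement: Yes (swap accept/reject)
- Concatenation: Yes (NFA construction)
Operation: union -> Closed

1


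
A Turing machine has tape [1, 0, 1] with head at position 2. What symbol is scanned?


Tape: [1, 0, 1]
Positions: 0 1 2
Values:    1 0 1
Head at position 2
tape[2] = 1

1


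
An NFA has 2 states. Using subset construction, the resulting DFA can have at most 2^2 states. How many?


NFA has 2 states
Subset construction: each DFA state = subset of NFA states
Maximum subsets = 2^2
2^2 = 4

4


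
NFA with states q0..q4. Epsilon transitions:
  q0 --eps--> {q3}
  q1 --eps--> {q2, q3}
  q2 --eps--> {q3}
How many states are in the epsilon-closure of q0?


Starting from q0
Initialize closure = {q0}
Follow epsilon from q0 -> add q3
Final closure: {q0, q3}
Size = 2

2


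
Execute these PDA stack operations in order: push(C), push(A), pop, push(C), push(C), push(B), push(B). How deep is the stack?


Tracing stack operations:
  push(C) -> stack = [C], depth=1
  push(A) -> stack = [C,A], depth=2
  pop -> removed A, stack = [C], depth=1
  push(C) -> stack = [C,C], depth=2
  push(C) -> stack = [C,C,C], depth=3
  push(B) -> stack = [C,C,C,B], depth=4
  push(B) -> stack = [C,C,C,B,B], depth=5
Final depth = 5

5


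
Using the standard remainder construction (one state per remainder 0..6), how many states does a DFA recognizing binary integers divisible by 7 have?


Divisibility by 7 is tracked via the remainder mod 7: 0, 1, ..., 6
The construction assigns one state to each remainder
Number of remainders = 7

7


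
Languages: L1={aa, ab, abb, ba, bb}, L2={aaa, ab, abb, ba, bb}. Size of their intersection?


L1 = {aa, ab, abb, ba, bb}
L2 = {aaa, ab, abb, ba, bb}
Checking each string in L1 against L2:
  'aa': in L2? No
  'ab': in L2? Yes
  'abb': in L2? Yes
  'ba': in L2? Yes
  'bb': in L2? Yes
Intersection = {ab, abb, ba, bb}
|L1 ∩ L2| = 4

4


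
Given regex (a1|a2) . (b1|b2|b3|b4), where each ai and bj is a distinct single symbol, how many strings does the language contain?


First group: 2 alternatives
Second group: 4 alternatives
Concatenation: each choice from group 1 pairs with each from group 2
Total = 2 x 4 = 8

8


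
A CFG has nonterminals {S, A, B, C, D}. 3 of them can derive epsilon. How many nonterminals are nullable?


Nonterminals: {S, A, B, C, D}
A nonterminal is nullable if it can derive epsilon
Counting nullable nonterminals: 3
Total nullable = 3

3


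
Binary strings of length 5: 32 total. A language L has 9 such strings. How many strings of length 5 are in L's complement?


Alphabet: {0,1}
String length: 5
Total strings of length 5 = 2^5 = 32
Strings in L = 9
Complement = total - |L|
= 32 - 9
= 23

23


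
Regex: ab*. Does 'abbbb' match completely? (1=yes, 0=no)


Pattern: ab*
String: 'abbbb'
Pattern requires: exactly one 'a' followed by zero or more 'b's
First char is 'a' -> OK
Rest 'bbbb': all b's? Yes
Result: 1

1


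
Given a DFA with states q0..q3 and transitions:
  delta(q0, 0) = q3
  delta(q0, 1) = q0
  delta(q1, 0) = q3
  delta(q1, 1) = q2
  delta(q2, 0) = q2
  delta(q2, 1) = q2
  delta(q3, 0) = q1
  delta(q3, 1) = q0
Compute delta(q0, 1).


Looking up transition function:
delta(q0, 1) in the table
Row: q0, Column: 1
Result: q0

q0


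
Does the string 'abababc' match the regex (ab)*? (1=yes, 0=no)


Pattern: (ab)*
String: 'abababc'
Pattern requires: zero or more repetitions of 'ab'
Length 7 is odd -> cannot be (ab)* -> no match
Result: 0

0


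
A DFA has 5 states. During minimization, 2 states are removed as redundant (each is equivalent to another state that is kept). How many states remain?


Original DFA: 5 states
Redundant states removed: 2
Minimized states = original - removed
= 5 - 2
= 3

3


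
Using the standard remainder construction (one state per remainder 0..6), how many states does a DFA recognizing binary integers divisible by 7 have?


Divisibility by 7 is tracked via the remainder mod 7: 0, 1, ..., 6
The construction assigns one state to each remainder
Number of remainders = 7

7


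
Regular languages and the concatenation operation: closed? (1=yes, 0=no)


Regular languages are closed under all standard operations:
- Union: Yes (product construction)
- Intersection: Yes (product construction)
- Complement: Yes (swap accept/reject)
- Concatenation: Yes (NFA construction)
Operation: concatenation -> Closed

1


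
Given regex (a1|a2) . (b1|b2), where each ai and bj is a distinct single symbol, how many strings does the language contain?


First group: 2 alternatives
Second group: 2 alternatives
Concatenation: each choice from group 1 pairs with each from group 2
Total = 2 x 2 = 4

4


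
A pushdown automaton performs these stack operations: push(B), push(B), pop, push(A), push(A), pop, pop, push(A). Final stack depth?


Tracing stack operations:
  push(B) -> stack = [B], depth=1
  push(B) -> stack = [B,B], depth=2
  pop -> removed B, stack = [B], depth=1
  push(A) -> stack = [B,A], depth=2
  push(A) -> stack = [B,A,A], depth=3
  pop -> removed A, stack = [B,A], depth=2
  pop -> removed A, stack = [B], depth=1
  push(A) -> stack = [B,A], depth=2
Final depth = 2

2


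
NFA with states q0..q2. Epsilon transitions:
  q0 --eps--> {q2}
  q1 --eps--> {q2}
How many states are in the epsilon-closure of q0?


Starting from q0
Initialize closure = {q0}
Follow epsilon from q0 -> add q2
Final closure: {q0, q2}
Size = 2

2


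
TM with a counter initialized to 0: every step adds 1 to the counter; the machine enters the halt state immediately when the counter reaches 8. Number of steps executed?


Counter starts at 0. Counting sequence:
  Step 1: counter = 1
  Step 2: counter = 2
  Step 3: counter = 3
  Step 4: counter = 4
  Step 5: counter = 5
  Step 6: counter = 6
  Step 7: counter = 7
  Step 8: counter = 8
Counter reached 8 -> halt
Total steps = 8

8


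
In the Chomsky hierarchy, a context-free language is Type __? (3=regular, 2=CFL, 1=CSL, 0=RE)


Chomsky hierarchy levels:
  Type 3: Regular (DFA/NFA/regex)
  Type 2: Context-free (PDA)
  Type 1: Context-sensitive
  Type 0: Recursively enumerable (TM)
'context-free' corresponds to Type 2

2


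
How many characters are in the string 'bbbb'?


String: 'bbbb'
Counting characters:
  'b' appears 4 time(s)
Total length = 0 + 4 = 4

4


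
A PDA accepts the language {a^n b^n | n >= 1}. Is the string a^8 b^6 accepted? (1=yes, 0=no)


Language requires equal numbers of a's and b's
PDA pushes for each 'a', pops for each 'b'
Number of a's = 8
Number of b's = 6
8 != 6 -> Reject

0


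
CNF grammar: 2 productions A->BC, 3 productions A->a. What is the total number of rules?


CNF allows two rule forms:
  A -> BC (binary): 2 rules
  A -> a (terminal): 3 rules
Total = 2 + 3 = 5

5


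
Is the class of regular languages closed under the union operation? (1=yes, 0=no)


Regular languages are closed under:
- Union (DFA product construction)
- Intersection (DFA product construction)
- Complement (swap accept/reject states)
- Concatenation (NFA construction)
- Kleene star (NFA construction)
union is in this list
Therefore: closed

1


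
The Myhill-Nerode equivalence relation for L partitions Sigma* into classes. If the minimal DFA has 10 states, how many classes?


Myhill-Nerode theorem:
Number of equivalence classes = number of states in minimal DFA
Minimal DFA states = 10
Therefore equivalence classes = 10

10


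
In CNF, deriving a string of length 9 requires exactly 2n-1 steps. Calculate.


Chomsky Normal Form derivation:
String length n = 9
Each step either:
  - Splits a nonterminal into two (n-1 such steps)
  - Converts a nonterminal to terminal (n such steps)
Total = (n-1) + n = 2n - 1
= 2(9) - 1
= 18 - 1
= 17

17


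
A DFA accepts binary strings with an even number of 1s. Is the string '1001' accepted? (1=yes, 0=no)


DFA has 2 states: q_even (start, accept=yes) and q_odd
Processing string '1001' character by character:
  Position 0: read '1', 1-count=1 -> q_odd
  Position 1: read '0', 1-count=1 -> q_odd (no change)
  Position 2: read '0', 1-count=1 -> q_odd (no change)
  Position 3: read '1', 1-count=2 -> q_even
Final state: q_even, total 1s = 2 (even); the DFA requires an even count -> accept

1


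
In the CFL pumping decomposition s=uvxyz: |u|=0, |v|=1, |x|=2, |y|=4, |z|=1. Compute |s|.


|s| = |u| + |v| + |x| + |y| + |z|
= 0 + 1 + 2 + 4 + 1
= 1 + 2 + 5
= 3 + 5
= 8

8


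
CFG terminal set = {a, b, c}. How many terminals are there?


Terminal symbols: a, b, c
Counting each: a (#1), b (#2), c (#3)
Total = 3

3


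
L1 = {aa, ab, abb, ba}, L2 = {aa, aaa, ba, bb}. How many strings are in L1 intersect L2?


L1 = {aa, ab, abb, ba}
L2 = {aa, aaa, ba, bb}
Checking each string in L1 against L2:
  'aa': in L2? Yes
  'ab': in L2? No
  'abb': in L2? No
  'ba': in L2? Yes
Intersection = {aa, ba}
|L1 ∩ L2| = 2

2


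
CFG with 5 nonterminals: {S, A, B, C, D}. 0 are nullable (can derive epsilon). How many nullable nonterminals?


Nonterminals: {S, A, B, C, D}
A nonterminal is nullable if it can derive epsilon
Counting nullable nonterminals: 0
Total nullable = 0

0


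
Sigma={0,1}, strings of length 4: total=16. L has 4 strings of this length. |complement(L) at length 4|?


Alphabet: {0,1}
String length: 4
Total strings of length 4 = 2^4 = 16
Strings in L = 4
Complement = total - |L|
= 16 - 4
= 12

12


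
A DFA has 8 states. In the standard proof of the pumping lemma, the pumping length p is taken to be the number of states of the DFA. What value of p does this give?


Pumping lemma for regular languages (standard proof):
Take p = |Q|, the number of DFA states.
Any string of length >= |Q| passes through |Q|+1 states while reading its first |Q| symbols,
so by pigeonhole some state repeats, giving the loop that can be pumped.
Here |Q| = 8
Therefore the proof uses p = 8

8


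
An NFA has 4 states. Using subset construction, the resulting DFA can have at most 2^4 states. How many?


NFA has 4 states
Subset construction: each DFA state = subset of NFA states
Maximum subsets = 2^4
2^4 = 16

16


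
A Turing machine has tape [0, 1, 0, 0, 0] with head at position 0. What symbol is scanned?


Tape: [0, 1, 0, 0, 0]
Positions: 0 1 2 3 4
Values:    0 1 0 0 0
Head at position 0
tape[0] = 0

0


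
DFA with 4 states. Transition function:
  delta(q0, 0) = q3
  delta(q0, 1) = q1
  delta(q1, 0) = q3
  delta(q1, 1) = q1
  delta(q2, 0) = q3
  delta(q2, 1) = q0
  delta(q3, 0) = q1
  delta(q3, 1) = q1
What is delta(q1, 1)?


Looking up transition function:
delta(q1, 1) in the table
Row: q1, Column: 1
Result: q1

q1


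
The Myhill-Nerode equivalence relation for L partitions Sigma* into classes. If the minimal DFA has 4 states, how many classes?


Myhill-Nerode theorem:
Number of equivalence classes = number of states in minimal DFA
Minimal DFA states = 4
Therefore equivalence classes = 4

4


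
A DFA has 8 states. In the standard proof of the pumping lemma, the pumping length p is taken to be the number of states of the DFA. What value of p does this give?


Pumping lemma for regular languages (standard proof):
Take p = |Q|, the number of DFA states.
Any string of length >= |Q| passes through |Q|+1 states while reading its first |Q| symbols,
so by pigeonhole some state repeats, giving the loop that can be pumped.
Here |Q| = 8
Therefore the proof uses p = 8

8


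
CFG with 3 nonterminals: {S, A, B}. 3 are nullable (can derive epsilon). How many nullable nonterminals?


Nonterminals: {S, A, B}
A nonterminal is nullable if it can derive epsilon
Counting nullable nonterminals: 3
Total nullable = 3

3


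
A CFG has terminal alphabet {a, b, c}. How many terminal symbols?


Terminal symbols: a, b, c
Counting each: a (#1), b (#2), c (#3)
Total = 3

3


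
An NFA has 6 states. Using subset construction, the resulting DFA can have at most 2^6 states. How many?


NFA has 6 states
Subset construction: each DFA state = subset of NFA states
Maximum subsets = 2^6
2^6 = 64

64


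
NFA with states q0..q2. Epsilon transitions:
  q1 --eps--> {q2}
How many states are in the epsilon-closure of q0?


Starting from q0
Initialize closure = {q0}
q0 has no outgoing epsilon transitions -> nothing to add
Final closure: {q0}
Size = 1

1


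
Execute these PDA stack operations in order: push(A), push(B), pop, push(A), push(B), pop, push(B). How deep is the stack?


Tracing stack operations:
  push(A) -> stack = [A], depth=1
  push(B) -> stack = [A,B], depth=2
  pop -> removed B, stack = [A], depth=1
  push(A) -> stack = [A,A], depth=2
  push(B) -> stack = [A,A,B], depth=3
  pop -> removed B, stack = [A,A], depth=2
  push(B) -> stack = [A,A,B], depth=3
Final depth = 3

3


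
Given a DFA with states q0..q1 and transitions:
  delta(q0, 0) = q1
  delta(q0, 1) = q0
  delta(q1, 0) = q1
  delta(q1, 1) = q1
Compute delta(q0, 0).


Looking up transition function:
delta(q0, 0) in the table
Row: q0, Column: 0
Result: q1

q1


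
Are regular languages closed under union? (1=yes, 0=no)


Regular languages are closed under:
- Union (DFA product construction)
- Intersection (DFA product construction)
- Complement (swap accept/reject states)
- Concatenation (NFA construction)
- Kleene star (NFA construction)
union is in this list
Therefore: closed

1


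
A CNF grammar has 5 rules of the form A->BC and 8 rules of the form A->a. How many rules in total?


CNF allows two rule forms:
  A -> BC (binary): 5 rules
  A -> a (terminal): 8 rules
Total = 5 + 8 = 13

13


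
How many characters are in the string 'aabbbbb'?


String: 'aabbbbb'
Counting characters:
  'a' appears 2 time(s)
  'b' appears 5 time(s)
Total length = 2 + 5 = 7

7


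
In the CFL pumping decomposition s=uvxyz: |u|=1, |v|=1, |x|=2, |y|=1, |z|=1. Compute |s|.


|s| = |u| + |v| + |x| + |y| + |z|
= 1 + 1 + 2 + 1 + 1
= 2 + 2 + 2
= 4 + 2
= 6

6


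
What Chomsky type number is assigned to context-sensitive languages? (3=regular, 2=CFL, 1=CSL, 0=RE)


Chomsky hierarchy levels:
  Type 3: Regular (DFA/NFA/regex)
  Type 2: Context-free (PDA)
  Type 1: Context-sensitive
  Type 0: Recursively enumerable (TM)
'context-sensitive' corresponds to Type 1

1


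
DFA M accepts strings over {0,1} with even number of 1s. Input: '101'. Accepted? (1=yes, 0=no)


DFA has 2 states: q_even (start, accept=yes) and q_odd
Processing string '101' character by character:
  Position 0: read '1', 1-count=1 -> q_odd
  Position 1: read '0', 1-count=1 -> q_odd (no change)
  Position 2: read '1', 1-count=2 -> q_even
Final state: q_even, total 1s = 2 (even); the DFA requires an even count -> accept

1


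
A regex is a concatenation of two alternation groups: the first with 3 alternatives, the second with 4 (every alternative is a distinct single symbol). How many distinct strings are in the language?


First group: 3 alternatives
Second group: 4 alternatives
Concatenation: each choice from group 1 pairs with each from group 2
Total = 3 x 4 = 12

12


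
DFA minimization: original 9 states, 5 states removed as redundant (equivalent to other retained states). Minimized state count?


Original DFA: 9 states
Redundant states removed: 5
Minimized states = original - removed
= 9 - 5
= 4

4


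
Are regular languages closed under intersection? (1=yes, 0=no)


Regular languages are closed under all standard operations:
- Union: Yes (product construction)
- Intersection: Yes (product construction)
- Complement: Yes (swap accept/reject)
- Concatenation: Yes (NFA construction)
Operation: intersection -> Closed

1


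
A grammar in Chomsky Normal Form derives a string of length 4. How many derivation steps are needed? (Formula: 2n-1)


Chomsky Normal Form derivation:
String length n = 4
Each step either:
  - Splits a nonterminal into two (n-1 such steps)
  - Converts a nonterminal to terminal (n such steps)
Total = (n-1) + n = 2n - 1
= 2(4) - 1
= 8 - 1
= 7

7


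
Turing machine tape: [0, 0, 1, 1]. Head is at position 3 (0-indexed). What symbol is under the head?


Tape: [0, 0, 1, 1]
Positions: 0 1 2 3
Values:    0 0 1 1
Head at position 3
tape[3] = 1

1


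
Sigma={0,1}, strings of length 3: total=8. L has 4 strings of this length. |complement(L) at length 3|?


Alphabet: {0,1}
String length: 3
Total strings of length 3 = 2^3 = 8
Strings in L = 4
Complement = total - |L|
= 8 - 4
= 4

4


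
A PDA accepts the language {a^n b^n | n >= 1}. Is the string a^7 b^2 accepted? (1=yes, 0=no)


Language requires equal numbers of a's and b's
PDA pushes for each 'a', pops for each 'b'
Number of a's = 7
Number of b's = 2
7 != 2 -> Reject

0


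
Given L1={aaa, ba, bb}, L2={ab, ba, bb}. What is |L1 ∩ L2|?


L1 = {aaa, ba, bb}
L2 = {ab, ba, bb}
Checking each string in L1 against L2:
  'aaa': in L2? No
  'ba': in L2? Yes
  'bb': in L2? Yes
Intersection = {ba, bb}
|L1 ∩ L2| = 2

2


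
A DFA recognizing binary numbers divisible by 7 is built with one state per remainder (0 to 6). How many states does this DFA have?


Divisibility by 7 is tracked via the remainder mod 7: 0, 1, ..., 6
The construction assigns one state to each remainder
Number of remainders = 7

7


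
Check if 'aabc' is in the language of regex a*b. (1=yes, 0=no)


Pattern: a*b
String: 'aabc'
Pattern requires: zero or more 'a's followed by exactly one 'b'
Found 2 leading 'a's
Remaining: 'bc'
Remaining is not 'b' -> no match
Result: 0

0


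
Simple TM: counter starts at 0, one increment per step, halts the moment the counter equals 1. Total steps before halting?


Counter starts at 0. Counting sequence:
  Step 1: counter = 1
Counter reached 1 -> halt
Total steps = 1

1


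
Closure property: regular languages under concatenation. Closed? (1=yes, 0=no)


Regular languages are closed under:
- Union (DFA product construction)
- Intersection (DFA product construction)
- Complement (swap accept/reject states)
- Concatenation (NFA construction)
- Kleene star (NFA construction)
concatenation is in this list
Therefore: closed

1


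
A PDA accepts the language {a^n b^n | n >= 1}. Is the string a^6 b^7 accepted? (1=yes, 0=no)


Language requires equal numbers of a's and b's
PDA pushes for each 'a', pops for each 'b'
Number of a's = 6
Number of b's = 7
6 != 7 -> Reject

0


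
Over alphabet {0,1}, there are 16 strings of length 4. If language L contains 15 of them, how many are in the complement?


Alphabet: {0,1}
String length: 4
Total strings of length 4 = 2^4 = 16
Strings in L = 15
Complement = total - |L|
= 16 - 15
= 1

1


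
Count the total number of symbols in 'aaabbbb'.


String: 'aaabbbb'
Counting characters:
  'a' appears 3 time(s)
  'b' appears 4 time(s)
Total length = 3 + 4 = 7

7


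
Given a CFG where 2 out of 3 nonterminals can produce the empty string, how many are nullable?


Nonterminals: {S, A, B}
A nonterminal is nullable if it can derive epsilon
Counting nullable nonterminals: 2
Total nullable = 2

2


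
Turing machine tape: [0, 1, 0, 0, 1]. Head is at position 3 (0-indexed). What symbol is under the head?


Tape: [0, 1, 0, 0, 1]
Positions: 0 1 2 3 4
Values:    0 1 0 0 1
Head at position 3
tape[3] = 0

0


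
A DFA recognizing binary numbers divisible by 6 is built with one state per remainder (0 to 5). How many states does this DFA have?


Divisibility by 6 is tracked via the remainder mod 6: 0, 1, ..., 5
The construction assigns one state to each remainder
Number of remainders = 6

6


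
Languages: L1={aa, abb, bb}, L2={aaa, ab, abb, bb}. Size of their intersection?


L1 = {aa, abb, bb}
L2 = {aaa, ab, abb, bb}
Checking each string in L1 against L2:
  'aa': in L2? No
  'abb': in L2? Yes
  'bb': in L2? Yes
Intersection = {abb, bb}
|L1 ∩ L2| = 2

2


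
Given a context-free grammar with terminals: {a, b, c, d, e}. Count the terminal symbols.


Terminal symbols: a, b, c, d, e
Counting each: a (#1), b (#2), c (#3), d (#4), e (#5)
Total = 5

5


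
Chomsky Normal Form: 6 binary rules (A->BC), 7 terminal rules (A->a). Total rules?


CNF allows two rule forms:
  A -> BC (binary): 6 rules
  A -> a (terminal): 7 rules
Total = 6 + 7 = 13

13


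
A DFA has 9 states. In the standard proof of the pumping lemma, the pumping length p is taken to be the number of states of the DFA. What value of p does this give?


Pumping lemma for regular languages (standard proof):
Take p = |Q|, the number of DFA states.
Any string of length >= |Q| passes through |Q|+1 states while reading its first |Q| symbols,
so by pigeonhole some state repeats, giving the loop that can be pumped.
Here |Q| = 9
Therefore the proof uses p = 9

9


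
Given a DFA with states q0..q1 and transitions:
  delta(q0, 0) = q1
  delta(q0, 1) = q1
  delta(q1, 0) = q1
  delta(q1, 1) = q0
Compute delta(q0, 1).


Looking up transition function:
delta(q0, 1) in the table
Row: q0, Column: 1
Result: q1

q1


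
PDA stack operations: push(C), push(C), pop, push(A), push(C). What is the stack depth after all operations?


Tracing stack operations:
  push(C) -> stack = [C], depth=1
  push(C) -> stack = [C,C], depth=2
  pop -> removed C, stack = [C], depth=1
  push(A) -> stack = [C,A], depth=2
  push(C) -> stack = [C,A,C], depth=3
Final depth = 3

3


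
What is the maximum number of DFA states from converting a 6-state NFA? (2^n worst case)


NFA has 6 states
Subset construction: each DFA state = subset of NFA states
Maximum subsets = 2^6
2^6 = 64

64


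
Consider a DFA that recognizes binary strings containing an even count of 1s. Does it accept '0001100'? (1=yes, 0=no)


DFA has 2 states: q_even (start, accept=yes) and q_odd
Processing string '0001100' character by character:
  Position 0: read '0', 1-count=0 -> q_even (no change)
  Position 1: read '0', 1-count=0 -> q_even (no change)
  Position 2: read '0', 1-count=0 -> q_even (no change)
  Position 3: read '1', 1-count=1 -> q_odd
  Position 4: read '1', 1-count=2 -> q_even
  Position 5: read '0', 1-count=2 -> q_even (no change)
  Position 6: read '0', 1-count=2 -> q_even (no change)
Final state: q_even, total 1s = 2 (even); the DFA requires an even count -> accept

1


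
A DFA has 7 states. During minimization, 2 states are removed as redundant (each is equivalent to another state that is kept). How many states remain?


Original DFA: 7 states
Redundant states removed: 2
Minimized states = original - removed
= 7 - 2
= 5

5


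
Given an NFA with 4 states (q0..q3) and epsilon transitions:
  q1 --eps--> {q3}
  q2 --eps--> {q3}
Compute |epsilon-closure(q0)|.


Starting from q0
Initialize closure = {q0}
q0 has no outgoing epsilon transitions -> nothing to add
Final closure: {q0}
Size = 1

1


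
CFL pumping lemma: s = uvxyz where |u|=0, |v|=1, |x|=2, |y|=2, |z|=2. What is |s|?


|s| = |u| + |v| + |x| + |y| + |z|
= 0 + 1 + 2 + 2 + 2
= 1 + 2 + 4
= 3 + 4
= 7

7


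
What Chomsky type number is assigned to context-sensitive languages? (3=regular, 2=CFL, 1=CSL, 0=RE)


Chomsky hierarchy levels:
  Type 3: Regular (DFA/NFA/regex)
  Type 2: Context-free (PDA)
  Type 1: Context-sensitive
  Type 0: Recursively enumerable (TM)
'context-sensitive' corresponds to Type 1

1
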